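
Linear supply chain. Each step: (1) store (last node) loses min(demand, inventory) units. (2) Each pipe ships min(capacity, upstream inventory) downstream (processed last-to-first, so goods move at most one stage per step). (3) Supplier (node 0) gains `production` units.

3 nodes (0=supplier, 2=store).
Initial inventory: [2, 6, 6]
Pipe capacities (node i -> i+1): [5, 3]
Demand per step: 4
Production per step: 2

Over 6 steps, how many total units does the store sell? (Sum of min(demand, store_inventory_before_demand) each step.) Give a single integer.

Step 1: sold=4 (running total=4) -> [2 5 5]
Step 2: sold=4 (running total=8) -> [2 4 4]
Step 3: sold=4 (running total=12) -> [2 3 3]
Step 4: sold=3 (running total=15) -> [2 2 3]
Step 5: sold=3 (running total=18) -> [2 2 2]
Step 6: sold=2 (running total=20) -> [2 2 2]

Answer: 20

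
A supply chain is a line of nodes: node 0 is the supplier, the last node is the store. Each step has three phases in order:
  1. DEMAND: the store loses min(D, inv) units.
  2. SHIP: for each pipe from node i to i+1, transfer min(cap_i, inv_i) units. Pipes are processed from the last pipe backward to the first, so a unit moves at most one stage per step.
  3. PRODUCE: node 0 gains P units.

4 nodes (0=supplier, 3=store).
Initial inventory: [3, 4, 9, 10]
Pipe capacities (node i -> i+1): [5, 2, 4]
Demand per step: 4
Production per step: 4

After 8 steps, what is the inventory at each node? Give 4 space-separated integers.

Step 1: demand=4,sold=4 ship[2->3]=4 ship[1->2]=2 ship[0->1]=3 prod=4 -> inv=[4 5 7 10]
Step 2: demand=4,sold=4 ship[2->3]=4 ship[1->2]=2 ship[0->1]=4 prod=4 -> inv=[4 7 5 10]
Step 3: demand=4,sold=4 ship[2->3]=4 ship[1->2]=2 ship[0->1]=4 prod=4 -> inv=[4 9 3 10]
Step 4: demand=4,sold=4 ship[2->3]=3 ship[1->2]=2 ship[0->1]=4 prod=4 -> inv=[4 11 2 9]
Step 5: demand=4,sold=4 ship[2->3]=2 ship[1->2]=2 ship[0->1]=4 prod=4 -> inv=[4 13 2 7]
Step 6: demand=4,sold=4 ship[2->3]=2 ship[1->2]=2 ship[0->1]=4 prod=4 -> inv=[4 15 2 5]
Step 7: demand=4,sold=4 ship[2->3]=2 ship[1->2]=2 ship[0->1]=4 prod=4 -> inv=[4 17 2 3]
Step 8: demand=4,sold=3 ship[2->3]=2 ship[1->2]=2 ship[0->1]=4 prod=4 -> inv=[4 19 2 2]

4 19 2 2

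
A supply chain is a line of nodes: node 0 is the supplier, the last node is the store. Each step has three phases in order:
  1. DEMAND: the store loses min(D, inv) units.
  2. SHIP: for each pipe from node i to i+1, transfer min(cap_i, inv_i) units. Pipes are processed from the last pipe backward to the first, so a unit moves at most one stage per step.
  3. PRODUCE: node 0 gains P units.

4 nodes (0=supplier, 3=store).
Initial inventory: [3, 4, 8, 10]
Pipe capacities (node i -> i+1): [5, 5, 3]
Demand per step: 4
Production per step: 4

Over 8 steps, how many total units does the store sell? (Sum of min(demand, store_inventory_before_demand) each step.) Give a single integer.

Answer: 31

Derivation:
Step 1: sold=4 (running total=4) -> [4 3 9 9]
Step 2: sold=4 (running total=8) -> [4 4 9 8]
Step 3: sold=4 (running total=12) -> [4 4 10 7]
Step 4: sold=4 (running total=16) -> [4 4 11 6]
Step 5: sold=4 (running total=20) -> [4 4 12 5]
Step 6: sold=4 (running total=24) -> [4 4 13 4]
Step 7: sold=4 (running total=28) -> [4 4 14 3]
Step 8: sold=3 (running total=31) -> [4 4 15 3]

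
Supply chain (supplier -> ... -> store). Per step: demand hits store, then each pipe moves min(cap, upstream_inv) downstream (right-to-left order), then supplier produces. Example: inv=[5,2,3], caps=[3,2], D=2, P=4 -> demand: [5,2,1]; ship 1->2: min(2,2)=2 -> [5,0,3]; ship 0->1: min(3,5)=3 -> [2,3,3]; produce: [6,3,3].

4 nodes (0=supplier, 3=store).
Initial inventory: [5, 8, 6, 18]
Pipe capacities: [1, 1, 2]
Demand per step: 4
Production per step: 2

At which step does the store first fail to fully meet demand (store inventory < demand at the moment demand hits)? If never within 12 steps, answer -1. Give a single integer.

Step 1: demand=4,sold=4 ship[2->3]=2 ship[1->2]=1 ship[0->1]=1 prod=2 -> [6 8 5 16]
Step 2: demand=4,sold=4 ship[2->3]=2 ship[1->2]=1 ship[0->1]=1 prod=2 -> [7 8 4 14]
Step 3: demand=4,sold=4 ship[2->3]=2 ship[1->2]=1 ship[0->1]=1 prod=2 -> [8 8 3 12]
Step 4: demand=4,sold=4 ship[2->3]=2 ship[1->2]=1 ship[0->1]=1 prod=2 -> [9 8 2 10]
Step 5: demand=4,sold=4 ship[2->3]=2 ship[1->2]=1 ship[0->1]=1 prod=2 -> [10 8 1 8]
Step 6: demand=4,sold=4 ship[2->3]=1 ship[1->2]=1 ship[0->1]=1 prod=2 -> [11 8 1 5]
Step 7: demand=4,sold=4 ship[2->3]=1 ship[1->2]=1 ship[0->1]=1 prod=2 -> [12 8 1 2]
Step 8: demand=4,sold=2 ship[2->3]=1 ship[1->2]=1 ship[0->1]=1 prod=2 -> [13 8 1 1]
Step 9: demand=4,sold=1 ship[2->3]=1 ship[1->2]=1 ship[0->1]=1 prod=2 -> [14 8 1 1]
Step 10: demand=4,sold=1 ship[2->3]=1 ship[1->2]=1 ship[0->1]=1 prod=2 -> [15 8 1 1]
Step 11: demand=4,sold=1 ship[2->3]=1 ship[1->2]=1 ship[0->1]=1 prod=2 -> [16 8 1 1]
Step 12: demand=4,sold=1 ship[2->3]=1 ship[1->2]=1 ship[0->1]=1 prod=2 -> [17 8 1 1]
First stockout at step 8

8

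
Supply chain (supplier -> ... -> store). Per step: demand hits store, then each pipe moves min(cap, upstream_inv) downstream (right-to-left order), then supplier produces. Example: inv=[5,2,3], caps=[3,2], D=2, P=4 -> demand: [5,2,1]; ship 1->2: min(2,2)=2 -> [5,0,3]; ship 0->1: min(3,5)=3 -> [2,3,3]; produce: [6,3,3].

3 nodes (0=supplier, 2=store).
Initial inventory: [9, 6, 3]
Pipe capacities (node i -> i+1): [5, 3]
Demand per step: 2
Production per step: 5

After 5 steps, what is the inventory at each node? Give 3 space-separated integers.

Step 1: demand=2,sold=2 ship[1->2]=3 ship[0->1]=5 prod=5 -> inv=[9 8 4]
Step 2: demand=2,sold=2 ship[1->2]=3 ship[0->1]=5 prod=5 -> inv=[9 10 5]
Step 3: demand=2,sold=2 ship[1->2]=3 ship[0->1]=5 prod=5 -> inv=[9 12 6]
Step 4: demand=2,sold=2 ship[1->2]=3 ship[0->1]=5 prod=5 -> inv=[9 14 7]
Step 5: demand=2,sold=2 ship[1->2]=3 ship[0->1]=5 prod=5 -> inv=[9 16 8]

9 16 8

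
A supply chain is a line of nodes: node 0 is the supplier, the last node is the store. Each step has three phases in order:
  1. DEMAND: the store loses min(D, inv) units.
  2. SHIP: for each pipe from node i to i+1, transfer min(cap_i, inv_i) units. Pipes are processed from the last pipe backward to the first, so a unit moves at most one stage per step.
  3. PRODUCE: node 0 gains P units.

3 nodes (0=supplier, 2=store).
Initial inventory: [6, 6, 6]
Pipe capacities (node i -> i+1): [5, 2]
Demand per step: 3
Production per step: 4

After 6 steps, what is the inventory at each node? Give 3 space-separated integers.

Step 1: demand=3,sold=3 ship[1->2]=2 ship[0->1]=5 prod=4 -> inv=[5 9 5]
Step 2: demand=3,sold=3 ship[1->2]=2 ship[0->1]=5 prod=4 -> inv=[4 12 4]
Step 3: demand=3,sold=3 ship[1->2]=2 ship[0->1]=4 prod=4 -> inv=[4 14 3]
Step 4: demand=3,sold=3 ship[1->2]=2 ship[0->1]=4 prod=4 -> inv=[4 16 2]
Step 5: demand=3,sold=2 ship[1->2]=2 ship[0->1]=4 prod=4 -> inv=[4 18 2]
Step 6: demand=3,sold=2 ship[1->2]=2 ship[0->1]=4 prod=4 -> inv=[4 20 2]

4 20 2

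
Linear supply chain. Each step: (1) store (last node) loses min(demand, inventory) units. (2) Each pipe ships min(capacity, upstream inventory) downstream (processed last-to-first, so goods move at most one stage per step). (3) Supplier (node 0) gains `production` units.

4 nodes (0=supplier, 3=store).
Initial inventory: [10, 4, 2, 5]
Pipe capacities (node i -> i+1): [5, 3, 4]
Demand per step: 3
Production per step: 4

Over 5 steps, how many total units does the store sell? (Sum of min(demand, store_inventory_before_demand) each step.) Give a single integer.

Step 1: sold=3 (running total=3) -> [9 6 3 4]
Step 2: sold=3 (running total=6) -> [8 8 3 4]
Step 3: sold=3 (running total=9) -> [7 10 3 4]
Step 4: sold=3 (running total=12) -> [6 12 3 4]
Step 5: sold=3 (running total=15) -> [5 14 3 4]

Answer: 15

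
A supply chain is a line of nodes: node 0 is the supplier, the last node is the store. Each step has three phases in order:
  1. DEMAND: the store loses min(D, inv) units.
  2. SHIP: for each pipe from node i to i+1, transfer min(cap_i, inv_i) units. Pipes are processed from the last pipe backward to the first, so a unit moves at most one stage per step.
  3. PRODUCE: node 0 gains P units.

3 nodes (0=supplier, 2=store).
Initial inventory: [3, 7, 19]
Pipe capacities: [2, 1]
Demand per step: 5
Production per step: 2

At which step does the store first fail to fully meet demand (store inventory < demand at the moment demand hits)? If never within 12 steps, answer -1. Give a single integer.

Step 1: demand=5,sold=5 ship[1->2]=1 ship[0->1]=2 prod=2 -> [3 8 15]
Step 2: demand=5,sold=5 ship[1->2]=1 ship[0->1]=2 prod=2 -> [3 9 11]
Step 3: demand=5,sold=5 ship[1->2]=1 ship[0->1]=2 prod=2 -> [3 10 7]
Step 4: demand=5,sold=5 ship[1->2]=1 ship[0->1]=2 prod=2 -> [3 11 3]
Step 5: demand=5,sold=3 ship[1->2]=1 ship[0->1]=2 prod=2 -> [3 12 1]
Step 6: demand=5,sold=1 ship[1->2]=1 ship[0->1]=2 prod=2 -> [3 13 1]
Step 7: demand=5,sold=1 ship[1->2]=1 ship[0->1]=2 prod=2 -> [3 14 1]
Step 8: demand=5,sold=1 ship[1->2]=1 ship[0->1]=2 prod=2 -> [3 15 1]
Step 9: demand=5,sold=1 ship[1->2]=1 ship[0->1]=2 prod=2 -> [3 16 1]
Step 10: demand=5,sold=1 ship[1->2]=1 ship[0->1]=2 prod=2 -> [3 17 1]
Step 11: demand=5,sold=1 ship[1->2]=1 ship[0->1]=2 prod=2 -> [3 18 1]
Step 12: demand=5,sold=1 ship[1->2]=1 ship[0->1]=2 prod=2 -> [3 19 1]
First stockout at step 5

5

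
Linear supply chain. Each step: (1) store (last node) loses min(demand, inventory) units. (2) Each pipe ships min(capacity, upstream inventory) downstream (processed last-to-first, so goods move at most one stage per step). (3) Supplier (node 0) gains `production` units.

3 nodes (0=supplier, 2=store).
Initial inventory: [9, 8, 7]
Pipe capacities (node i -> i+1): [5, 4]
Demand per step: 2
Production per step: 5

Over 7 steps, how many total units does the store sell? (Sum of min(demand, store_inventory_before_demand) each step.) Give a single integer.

Step 1: sold=2 (running total=2) -> [9 9 9]
Step 2: sold=2 (running total=4) -> [9 10 11]
Step 3: sold=2 (running total=6) -> [9 11 13]
Step 4: sold=2 (running total=8) -> [9 12 15]
Step 5: sold=2 (running total=10) -> [9 13 17]
Step 6: sold=2 (running total=12) -> [9 14 19]
Step 7: sold=2 (running total=14) -> [9 15 21]

Answer: 14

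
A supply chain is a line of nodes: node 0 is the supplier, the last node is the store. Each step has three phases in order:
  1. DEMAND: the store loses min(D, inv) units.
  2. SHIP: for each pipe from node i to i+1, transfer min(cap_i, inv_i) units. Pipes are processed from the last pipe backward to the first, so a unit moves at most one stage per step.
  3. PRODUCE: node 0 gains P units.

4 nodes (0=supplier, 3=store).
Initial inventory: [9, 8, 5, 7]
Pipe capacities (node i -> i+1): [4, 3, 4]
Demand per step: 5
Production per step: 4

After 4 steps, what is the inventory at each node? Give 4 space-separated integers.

Step 1: demand=5,sold=5 ship[2->3]=4 ship[1->2]=3 ship[0->1]=4 prod=4 -> inv=[9 9 4 6]
Step 2: demand=5,sold=5 ship[2->3]=4 ship[1->2]=3 ship[0->1]=4 prod=4 -> inv=[9 10 3 5]
Step 3: demand=5,sold=5 ship[2->3]=3 ship[1->2]=3 ship[0->1]=4 prod=4 -> inv=[9 11 3 3]
Step 4: demand=5,sold=3 ship[2->3]=3 ship[1->2]=3 ship[0->1]=4 prod=4 -> inv=[9 12 3 3]

9 12 3 3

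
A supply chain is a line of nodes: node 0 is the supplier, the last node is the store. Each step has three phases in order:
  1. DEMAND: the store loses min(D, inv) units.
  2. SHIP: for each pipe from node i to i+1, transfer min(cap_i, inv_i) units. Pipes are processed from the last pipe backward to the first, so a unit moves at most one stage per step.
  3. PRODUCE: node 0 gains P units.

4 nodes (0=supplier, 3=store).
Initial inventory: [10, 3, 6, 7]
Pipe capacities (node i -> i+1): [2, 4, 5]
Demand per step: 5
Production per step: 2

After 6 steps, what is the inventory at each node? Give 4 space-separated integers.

Step 1: demand=5,sold=5 ship[2->3]=5 ship[1->2]=3 ship[0->1]=2 prod=2 -> inv=[10 2 4 7]
Step 2: demand=5,sold=5 ship[2->3]=4 ship[1->2]=2 ship[0->1]=2 prod=2 -> inv=[10 2 2 6]
Step 3: demand=5,sold=5 ship[2->3]=2 ship[1->2]=2 ship[0->1]=2 prod=2 -> inv=[10 2 2 3]
Step 4: demand=5,sold=3 ship[2->3]=2 ship[1->2]=2 ship[0->1]=2 prod=2 -> inv=[10 2 2 2]
Step 5: demand=5,sold=2 ship[2->3]=2 ship[1->2]=2 ship[0->1]=2 prod=2 -> inv=[10 2 2 2]
Step 6: demand=5,sold=2 ship[2->3]=2 ship[1->2]=2 ship[0->1]=2 prod=2 -> inv=[10 2 2 2]

10 2 2 2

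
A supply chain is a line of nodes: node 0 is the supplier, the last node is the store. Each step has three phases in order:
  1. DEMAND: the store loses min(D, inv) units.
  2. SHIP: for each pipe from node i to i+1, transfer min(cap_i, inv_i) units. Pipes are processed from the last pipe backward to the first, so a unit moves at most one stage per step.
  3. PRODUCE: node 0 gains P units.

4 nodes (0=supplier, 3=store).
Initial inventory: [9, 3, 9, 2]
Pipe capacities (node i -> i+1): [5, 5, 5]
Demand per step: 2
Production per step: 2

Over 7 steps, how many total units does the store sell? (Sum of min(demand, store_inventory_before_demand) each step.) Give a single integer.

Step 1: sold=2 (running total=2) -> [6 5 7 5]
Step 2: sold=2 (running total=4) -> [3 5 7 8]
Step 3: sold=2 (running total=6) -> [2 3 7 11]
Step 4: sold=2 (running total=8) -> [2 2 5 14]
Step 5: sold=2 (running total=10) -> [2 2 2 17]
Step 6: sold=2 (running total=12) -> [2 2 2 17]
Step 7: sold=2 (running total=14) -> [2 2 2 17]

Answer: 14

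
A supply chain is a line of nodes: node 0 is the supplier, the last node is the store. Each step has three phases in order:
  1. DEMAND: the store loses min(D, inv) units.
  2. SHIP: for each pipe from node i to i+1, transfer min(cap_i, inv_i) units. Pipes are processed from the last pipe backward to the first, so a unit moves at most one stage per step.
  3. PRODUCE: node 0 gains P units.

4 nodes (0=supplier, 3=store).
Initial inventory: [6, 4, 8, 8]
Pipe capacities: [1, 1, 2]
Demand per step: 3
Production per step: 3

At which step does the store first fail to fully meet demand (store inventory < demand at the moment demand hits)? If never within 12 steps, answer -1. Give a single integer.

Step 1: demand=3,sold=3 ship[2->3]=2 ship[1->2]=1 ship[0->1]=1 prod=3 -> [8 4 7 7]
Step 2: demand=3,sold=3 ship[2->3]=2 ship[1->2]=1 ship[0->1]=1 prod=3 -> [10 4 6 6]
Step 3: demand=3,sold=3 ship[2->3]=2 ship[1->2]=1 ship[0->1]=1 prod=3 -> [12 4 5 5]
Step 4: demand=3,sold=3 ship[2->3]=2 ship[1->2]=1 ship[0->1]=1 prod=3 -> [14 4 4 4]
Step 5: demand=3,sold=3 ship[2->3]=2 ship[1->2]=1 ship[0->1]=1 prod=3 -> [16 4 3 3]
Step 6: demand=3,sold=3 ship[2->3]=2 ship[1->2]=1 ship[0->1]=1 prod=3 -> [18 4 2 2]
Step 7: demand=3,sold=2 ship[2->3]=2 ship[1->2]=1 ship[0->1]=1 prod=3 -> [20 4 1 2]
Step 8: demand=3,sold=2 ship[2->3]=1 ship[1->2]=1 ship[0->1]=1 prod=3 -> [22 4 1 1]
Step 9: demand=3,sold=1 ship[2->3]=1 ship[1->2]=1 ship[0->1]=1 prod=3 -> [24 4 1 1]
Step 10: demand=3,sold=1 ship[2->3]=1 ship[1->2]=1 ship[0->1]=1 prod=3 -> [26 4 1 1]
Step 11: demand=3,sold=1 ship[2->3]=1 ship[1->2]=1 ship[0->1]=1 prod=3 -> [28 4 1 1]
Step 12: demand=3,sold=1 ship[2->3]=1 ship[1->2]=1 ship[0->1]=1 prod=3 -> [30 4 1 1]
First stockout at step 7

7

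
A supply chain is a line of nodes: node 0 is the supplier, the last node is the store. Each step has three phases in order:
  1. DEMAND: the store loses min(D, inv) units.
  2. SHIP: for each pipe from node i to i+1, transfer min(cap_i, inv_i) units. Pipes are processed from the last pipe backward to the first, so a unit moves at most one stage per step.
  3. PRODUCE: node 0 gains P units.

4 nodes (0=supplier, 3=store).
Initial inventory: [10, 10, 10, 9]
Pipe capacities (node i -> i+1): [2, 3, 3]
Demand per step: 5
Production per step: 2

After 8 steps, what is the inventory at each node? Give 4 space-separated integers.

Step 1: demand=5,sold=5 ship[2->3]=3 ship[1->2]=3 ship[0->1]=2 prod=2 -> inv=[10 9 10 7]
Step 2: demand=5,sold=5 ship[2->3]=3 ship[1->2]=3 ship[0->1]=2 prod=2 -> inv=[10 8 10 5]
Step 3: demand=5,sold=5 ship[2->3]=3 ship[1->2]=3 ship[0->1]=2 prod=2 -> inv=[10 7 10 3]
Step 4: demand=5,sold=3 ship[2->3]=3 ship[1->2]=3 ship[0->1]=2 prod=2 -> inv=[10 6 10 3]
Step 5: demand=5,sold=3 ship[2->3]=3 ship[1->2]=3 ship[0->1]=2 prod=2 -> inv=[10 5 10 3]
Step 6: demand=5,sold=3 ship[2->3]=3 ship[1->2]=3 ship[0->1]=2 prod=2 -> inv=[10 4 10 3]
Step 7: demand=5,sold=3 ship[2->3]=3 ship[1->2]=3 ship[0->1]=2 prod=2 -> inv=[10 3 10 3]
Step 8: demand=5,sold=3 ship[2->3]=3 ship[1->2]=3 ship[0->1]=2 prod=2 -> inv=[10 2 10 3]

10 2 10 3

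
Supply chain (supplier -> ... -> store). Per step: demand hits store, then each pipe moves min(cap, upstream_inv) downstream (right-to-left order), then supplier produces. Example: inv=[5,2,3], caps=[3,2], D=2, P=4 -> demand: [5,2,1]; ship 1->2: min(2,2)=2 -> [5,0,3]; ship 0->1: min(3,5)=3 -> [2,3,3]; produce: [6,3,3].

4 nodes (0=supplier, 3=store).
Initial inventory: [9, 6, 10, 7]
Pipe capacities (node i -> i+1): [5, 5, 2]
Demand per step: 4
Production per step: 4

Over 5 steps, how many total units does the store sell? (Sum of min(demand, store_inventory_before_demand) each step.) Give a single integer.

Answer: 15

Derivation:
Step 1: sold=4 (running total=4) -> [8 6 13 5]
Step 2: sold=4 (running total=8) -> [7 6 16 3]
Step 3: sold=3 (running total=11) -> [6 6 19 2]
Step 4: sold=2 (running total=13) -> [5 6 22 2]
Step 5: sold=2 (running total=15) -> [4 6 25 2]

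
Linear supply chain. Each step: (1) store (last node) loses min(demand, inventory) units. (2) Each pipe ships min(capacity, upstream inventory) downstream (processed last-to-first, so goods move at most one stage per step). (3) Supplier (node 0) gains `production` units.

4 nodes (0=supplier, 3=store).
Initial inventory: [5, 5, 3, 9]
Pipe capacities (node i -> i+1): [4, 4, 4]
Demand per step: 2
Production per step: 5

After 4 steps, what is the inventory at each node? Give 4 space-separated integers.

Step 1: demand=2,sold=2 ship[2->3]=3 ship[1->2]=4 ship[0->1]=4 prod=5 -> inv=[6 5 4 10]
Step 2: demand=2,sold=2 ship[2->3]=4 ship[1->2]=4 ship[0->1]=4 prod=5 -> inv=[7 5 4 12]
Step 3: demand=2,sold=2 ship[2->3]=4 ship[1->2]=4 ship[0->1]=4 prod=5 -> inv=[8 5 4 14]
Step 4: demand=2,sold=2 ship[2->3]=4 ship[1->2]=4 ship[0->1]=4 prod=5 -> inv=[9 5 4 16]

9 5 4 16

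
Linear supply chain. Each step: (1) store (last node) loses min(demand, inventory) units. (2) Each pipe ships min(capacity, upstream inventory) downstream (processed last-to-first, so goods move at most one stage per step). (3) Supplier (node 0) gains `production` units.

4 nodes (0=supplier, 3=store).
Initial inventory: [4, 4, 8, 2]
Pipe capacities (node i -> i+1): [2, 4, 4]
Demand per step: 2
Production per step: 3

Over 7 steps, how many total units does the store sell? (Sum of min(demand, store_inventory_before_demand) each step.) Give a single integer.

Step 1: sold=2 (running total=2) -> [5 2 8 4]
Step 2: sold=2 (running total=4) -> [6 2 6 6]
Step 3: sold=2 (running total=6) -> [7 2 4 8]
Step 4: sold=2 (running total=8) -> [8 2 2 10]
Step 5: sold=2 (running total=10) -> [9 2 2 10]
Step 6: sold=2 (running total=12) -> [10 2 2 10]
Step 7: sold=2 (running total=14) -> [11 2 2 10]

Answer: 14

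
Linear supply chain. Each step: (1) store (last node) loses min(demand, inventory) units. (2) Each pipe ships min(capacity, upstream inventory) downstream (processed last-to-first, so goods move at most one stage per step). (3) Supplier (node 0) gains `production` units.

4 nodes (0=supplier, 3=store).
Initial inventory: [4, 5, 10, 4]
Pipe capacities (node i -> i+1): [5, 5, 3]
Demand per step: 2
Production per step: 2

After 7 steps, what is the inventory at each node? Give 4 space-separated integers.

Step 1: demand=2,sold=2 ship[2->3]=3 ship[1->2]=5 ship[0->1]=4 prod=2 -> inv=[2 4 12 5]
Step 2: demand=2,sold=2 ship[2->3]=3 ship[1->2]=4 ship[0->1]=2 prod=2 -> inv=[2 2 13 6]
Step 3: demand=2,sold=2 ship[2->3]=3 ship[1->2]=2 ship[0->1]=2 prod=2 -> inv=[2 2 12 7]
Step 4: demand=2,sold=2 ship[2->3]=3 ship[1->2]=2 ship[0->1]=2 prod=2 -> inv=[2 2 11 8]
Step 5: demand=2,sold=2 ship[2->3]=3 ship[1->2]=2 ship[0->1]=2 prod=2 -> inv=[2 2 10 9]
Step 6: demand=2,sold=2 ship[2->3]=3 ship[1->2]=2 ship[0->1]=2 prod=2 -> inv=[2 2 9 10]
Step 7: demand=2,sold=2 ship[2->3]=3 ship[1->2]=2 ship[0->1]=2 prod=2 -> inv=[2 2 8 11]

2 2 8 11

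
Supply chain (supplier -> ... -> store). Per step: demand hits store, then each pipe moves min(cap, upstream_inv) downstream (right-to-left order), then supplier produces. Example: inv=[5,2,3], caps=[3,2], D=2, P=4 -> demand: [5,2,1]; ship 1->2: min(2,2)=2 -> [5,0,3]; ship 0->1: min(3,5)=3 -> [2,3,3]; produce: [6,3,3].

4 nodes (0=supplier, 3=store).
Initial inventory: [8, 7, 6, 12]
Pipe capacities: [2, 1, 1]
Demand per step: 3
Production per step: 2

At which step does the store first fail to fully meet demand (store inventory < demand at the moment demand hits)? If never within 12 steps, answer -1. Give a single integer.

Step 1: demand=3,sold=3 ship[2->3]=1 ship[1->2]=1 ship[0->1]=2 prod=2 -> [8 8 6 10]
Step 2: demand=3,sold=3 ship[2->3]=1 ship[1->2]=1 ship[0->1]=2 prod=2 -> [8 9 6 8]
Step 3: demand=3,sold=3 ship[2->3]=1 ship[1->2]=1 ship[0->1]=2 prod=2 -> [8 10 6 6]
Step 4: demand=3,sold=3 ship[2->3]=1 ship[1->2]=1 ship[0->1]=2 prod=2 -> [8 11 6 4]
Step 5: demand=3,sold=3 ship[2->3]=1 ship[1->2]=1 ship[0->1]=2 prod=2 -> [8 12 6 2]
Step 6: demand=3,sold=2 ship[2->3]=1 ship[1->2]=1 ship[0->1]=2 prod=2 -> [8 13 6 1]
Step 7: demand=3,sold=1 ship[2->3]=1 ship[1->2]=1 ship[0->1]=2 prod=2 -> [8 14 6 1]
Step 8: demand=3,sold=1 ship[2->3]=1 ship[1->2]=1 ship[0->1]=2 prod=2 -> [8 15 6 1]
Step 9: demand=3,sold=1 ship[2->3]=1 ship[1->2]=1 ship[0->1]=2 prod=2 -> [8 16 6 1]
Step 10: demand=3,sold=1 ship[2->3]=1 ship[1->2]=1 ship[0->1]=2 prod=2 -> [8 17 6 1]
Step 11: demand=3,sold=1 ship[2->3]=1 ship[1->2]=1 ship[0->1]=2 prod=2 -> [8 18 6 1]
Step 12: demand=3,sold=1 ship[2->3]=1 ship[1->2]=1 ship[0->1]=2 prod=2 -> [8 19 6 1]
First stockout at step 6

6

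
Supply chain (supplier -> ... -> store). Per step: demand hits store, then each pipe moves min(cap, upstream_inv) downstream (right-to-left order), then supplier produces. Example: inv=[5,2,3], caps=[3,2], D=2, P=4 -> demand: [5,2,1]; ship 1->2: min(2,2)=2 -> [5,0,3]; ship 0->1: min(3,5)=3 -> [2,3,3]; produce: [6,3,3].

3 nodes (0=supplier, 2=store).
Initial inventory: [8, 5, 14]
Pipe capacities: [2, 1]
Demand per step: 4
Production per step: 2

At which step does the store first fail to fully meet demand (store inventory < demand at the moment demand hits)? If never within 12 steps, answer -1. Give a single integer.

Step 1: demand=4,sold=4 ship[1->2]=1 ship[0->1]=2 prod=2 -> [8 6 11]
Step 2: demand=4,sold=4 ship[1->2]=1 ship[0->1]=2 prod=2 -> [8 7 8]
Step 3: demand=4,sold=4 ship[1->2]=1 ship[0->1]=2 prod=2 -> [8 8 5]
Step 4: demand=4,sold=4 ship[1->2]=1 ship[0->1]=2 prod=2 -> [8 9 2]
Step 5: demand=4,sold=2 ship[1->2]=1 ship[0->1]=2 prod=2 -> [8 10 1]
Step 6: demand=4,sold=1 ship[1->2]=1 ship[0->1]=2 prod=2 -> [8 11 1]
Step 7: demand=4,sold=1 ship[1->2]=1 ship[0->1]=2 prod=2 -> [8 12 1]
Step 8: demand=4,sold=1 ship[1->2]=1 ship[0->1]=2 prod=2 -> [8 13 1]
Step 9: demand=4,sold=1 ship[1->2]=1 ship[0->1]=2 prod=2 -> [8 14 1]
Step 10: demand=4,sold=1 ship[1->2]=1 ship[0->1]=2 prod=2 -> [8 15 1]
Step 11: demand=4,sold=1 ship[1->2]=1 ship[0->1]=2 prod=2 -> [8 16 1]
Step 12: demand=4,sold=1 ship[1->2]=1 ship[0->1]=2 prod=2 -> [8 17 1]
First stockout at step 5

5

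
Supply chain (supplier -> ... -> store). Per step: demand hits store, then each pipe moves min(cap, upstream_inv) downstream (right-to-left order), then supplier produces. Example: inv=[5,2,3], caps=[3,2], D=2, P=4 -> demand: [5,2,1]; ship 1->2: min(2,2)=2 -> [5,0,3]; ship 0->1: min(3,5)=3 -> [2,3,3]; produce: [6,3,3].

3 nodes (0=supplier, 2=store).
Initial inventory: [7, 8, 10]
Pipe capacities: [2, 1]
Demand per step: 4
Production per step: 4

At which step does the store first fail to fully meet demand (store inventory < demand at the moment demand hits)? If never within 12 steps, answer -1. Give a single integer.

Step 1: demand=4,sold=4 ship[1->2]=1 ship[0->1]=2 prod=4 -> [9 9 7]
Step 2: demand=4,sold=4 ship[1->2]=1 ship[0->1]=2 prod=4 -> [11 10 4]
Step 3: demand=4,sold=4 ship[1->2]=1 ship[0->1]=2 prod=4 -> [13 11 1]
Step 4: demand=4,sold=1 ship[1->2]=1 ship[0->1]=2 prod=4 -> [15 12 1]
Step 5: demand=4,sold=1 ship[1->2]=1 ship[0->1]=2 prod=4 -> [17 13 1]
Step 6: demand=4,sold=1 ship[1->2]=1 ship[0->1]=2 prod=4 -> [19 14 1]
Step 7: demand=4,sold=1 ship[1->2]=1 ship[0->1]=2 prod=4 -> [21 15 1]
Step 8: demand=4,sold=1 ship[1->2]=1 ship[0->1]=2 prod=4 -> [23 16 1]
Step 9: demand=4,sold=1 ship[1->2]=1 ship[0->1]=2 prod=4 -> [25 17 1]
Step 10: demand=4,sold=1 ship[1->2]=1 ship[0->1]=2 prod=4 -> [27 18 1]
Step 11: demand=4,sold=1 ship[1->2]=1 ship[0->1]=2 prod=4 -> [29 19 1]
Step 12: demand=4,sold=1 ship[1->2]=1 ship[0->1]=2 prod=4 -> [31 20 1]
First stockout at step 4

4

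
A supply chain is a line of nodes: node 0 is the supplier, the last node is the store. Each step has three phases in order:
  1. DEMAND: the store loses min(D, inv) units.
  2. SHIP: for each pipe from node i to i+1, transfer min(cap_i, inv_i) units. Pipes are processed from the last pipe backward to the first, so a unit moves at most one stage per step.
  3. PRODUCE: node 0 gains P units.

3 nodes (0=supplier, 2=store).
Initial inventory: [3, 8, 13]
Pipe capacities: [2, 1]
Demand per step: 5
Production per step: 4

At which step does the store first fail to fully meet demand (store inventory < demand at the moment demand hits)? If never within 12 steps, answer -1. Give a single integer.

Step 1: demand=5,sold=5 ship[1->2]=1 ship[0->1]=2 prod=4 -> [5 9 9]
Step 2: demand=5,sold=5 ship[1->2]=1 ship[0->1]=2 prod=4 -> [7 10 5]
Step 3: demand=5,sold=5 ship[1->2]=1 ship[0->1]=2 prod=4 -> [9 11 1]
Step 4: demand=5,sold=1 ship[1->2]=1 ship[0->1]=2 prod=4 -> [11 12 1]
Step 5: demand=5,sold=1 ship[1->2]=1 ship[0->1]=2 prod=4 -> [13 13 1]
Step 6: demand=5,sold=1 ship[1->2]=1 ship[0->1]=2 prod=4 -> [15 14 1]
Step 7: demand=5,sold=1 ship[1->2]=1 ship[0->1]=2 prod=4 -> [17 15 1]
Step 8: demand=5,sold=1 ship[1->2]=1 ship[0->1]=2 prod=4 -> [19 16 1]
Step 9: demand=5,sold=1 ship[1->2]=1 ship[0->1]=2 prod=4 -> [21 17 1]
Step 10: demand=5,sold=1 ship[1->2]=1 ship[0->1]=2 prod=4 -> [23 18 1]
Step 11: demand=5,sold=1 ship[1->2]=1 ship[0->1]=2 prod=4 -> [25 19 1]
Step 12: demand=5,sold=1 ship[1->2]=1 ship[0->1]=2 prod=4 -> [27 20 1]
First stockout at step 4

4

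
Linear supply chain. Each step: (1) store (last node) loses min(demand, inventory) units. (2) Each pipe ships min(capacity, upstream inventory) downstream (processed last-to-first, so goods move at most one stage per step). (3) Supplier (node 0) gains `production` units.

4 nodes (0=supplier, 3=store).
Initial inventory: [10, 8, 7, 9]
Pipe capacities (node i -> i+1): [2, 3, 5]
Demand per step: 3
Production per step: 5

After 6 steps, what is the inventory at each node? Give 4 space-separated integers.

Step 1: demand=3,sold=3 ship[2->3]=5 ship[1->2]=3 ship[0->1]=2 prod=5 -> inv=[13 7 5 11]
Step 2: demand=3,sold=3 ship[2->3]=5 ship[1->2]=3 ship[0->1]=2 prod=5 -> inv=[16 6 3 13]
Step 3: demand=3,sold=3 ship[2->3]=3 ship[1->2]=3 ship[0->1]=2 prod=5 -> inv=[19 5 3 13]
Step 4: demand=3,sold=3 ship[2->3]=3 ship[1->2]=3 ship[0->1]=2 prod=5 -> inv=[22 4 3 13]
Step 5: demand=3,sold=3 ship[2->3]=3 ship[1->2]=3 ship[0->1]=2 prod=5 -> inv=[25 3 3 13]
Step 6: demand=3,sold=3 ship[2->3]=3 ship[1->2]=3 ship[0->1]=2 prod=5 -> inv=[28 2 3 13]

28 2 3 13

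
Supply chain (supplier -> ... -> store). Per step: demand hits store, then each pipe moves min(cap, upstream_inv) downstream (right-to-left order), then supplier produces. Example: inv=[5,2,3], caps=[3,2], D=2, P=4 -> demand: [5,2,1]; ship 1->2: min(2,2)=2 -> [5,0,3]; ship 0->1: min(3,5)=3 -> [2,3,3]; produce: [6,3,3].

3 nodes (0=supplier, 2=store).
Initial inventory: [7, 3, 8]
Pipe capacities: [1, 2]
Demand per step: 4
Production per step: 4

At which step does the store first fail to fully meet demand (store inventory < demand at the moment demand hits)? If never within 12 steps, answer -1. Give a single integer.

Step 1: demand=4,sold=4 ship[1->2]=2 ship[0->1]=1 prod=4 -> [10 2 6]
Step 2: demand=4,sold=4 ship[1->2]=2 ship[0->1]=1 prod=4 -> [13 1 4]
Step 3: demand=4,sold=4 ship[1->2]=1 ship[0->1]=1 prod=4 -> [16 1 1]
Step 4: demand=4,sold=1 ship[1->2]=1 ship[0->1]=1 prod=4 -> [19 1 1]
Step 5: demand=4,sold=1 ship[1->2]=1 ship[0->1]=1 prod=4 -> [22 1 1]
Step 6: demand=4,sold=1 ship[1->2]=1 ship[0->1]=1 prod=4 -> [25 1 1]
Step 7: demand=4,sold=1 ship[1->2]=1 ship[0->1]=1 prod=4 -> [28 1 1]
Step 8: demand=4,sold=1 ship[1->2]=1 ship[0->1]=1 prod=4 -> [31 1 1]
Step 9: demand=4,sold=1 ship[1->2]=1 ship[0->1]=1 prod=4 -> [34 1 1]
Step 10: demand=4,sold=1 ship[1->2]=1 ship[0->1]=1 prod=4 -> [37 1 1]
Step 11: demand=4,sold=1 ship[1->2]=1 ship[0->1]=1 prod=4 -> [40 1 1]
Step 12: demand=4,sold=1 ship[1->2]=1 ship[0->1]=1 prod=4 -> [43 1 1]
First stockout at step 4

4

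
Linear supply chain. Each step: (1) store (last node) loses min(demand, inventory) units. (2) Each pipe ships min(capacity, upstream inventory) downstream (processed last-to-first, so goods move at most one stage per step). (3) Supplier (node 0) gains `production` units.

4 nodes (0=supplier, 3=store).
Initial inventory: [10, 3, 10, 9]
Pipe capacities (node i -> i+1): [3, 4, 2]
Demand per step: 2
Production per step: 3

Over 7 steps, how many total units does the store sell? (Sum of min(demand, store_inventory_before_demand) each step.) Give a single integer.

Step 1: sold=2 (running total=2) -> [10 3 11 9]
Step 2: sold=2 (running total=4) -> [10 3 12 9]
Step 3: sold=2 (running total=6) -> [10 3 13 9]
Step 4: sold=2 (running total=8) -> [10 3 14 9]
Step 5: sold=2 (running total=10) -> [10 3 15 9]
Step 6: sold=2 (running total=12) -> [10 3 16 9]
Step 7: sold=2 (running total=14) -> [10 3 17 9]

Answer: 14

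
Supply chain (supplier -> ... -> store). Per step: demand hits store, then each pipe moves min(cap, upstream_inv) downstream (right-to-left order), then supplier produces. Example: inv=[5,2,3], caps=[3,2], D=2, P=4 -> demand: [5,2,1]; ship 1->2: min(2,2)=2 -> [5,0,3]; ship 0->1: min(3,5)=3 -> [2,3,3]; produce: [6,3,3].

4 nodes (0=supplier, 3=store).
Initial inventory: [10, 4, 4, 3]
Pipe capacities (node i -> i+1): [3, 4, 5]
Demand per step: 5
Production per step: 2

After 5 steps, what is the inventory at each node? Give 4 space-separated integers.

Step 1: demand=5,sold=3 ship[2->3]=4 ship[1->2]=4 ship[0->1]=3 prod=2 -> inv=[9 3 4 4]
Step 2: demand=5,sold=4 ship[2->3]=4 ship[1->2]=3 ship[0->1]=3 prod=2 -> inv=[8 3 3 4]
Step 3: demand=5,sold=4 ship[2->3]=3 ship[1->2]=3 ship[0->1]=3 prod=2 -> inv=[7 3 3 3]
Step 4: demand=5,sold=3 ship[2->3]=3 ship[1->2]=3 ship[0->1]=3 prod=2 -> inv=[6 3 3 3]
Step 5: demand=5,sold=3 ship[2->3]=3 ship[1->2]=3 ship[0->1]=3 prod=2 -> inv=[5 3 3 3]

5 3 3 3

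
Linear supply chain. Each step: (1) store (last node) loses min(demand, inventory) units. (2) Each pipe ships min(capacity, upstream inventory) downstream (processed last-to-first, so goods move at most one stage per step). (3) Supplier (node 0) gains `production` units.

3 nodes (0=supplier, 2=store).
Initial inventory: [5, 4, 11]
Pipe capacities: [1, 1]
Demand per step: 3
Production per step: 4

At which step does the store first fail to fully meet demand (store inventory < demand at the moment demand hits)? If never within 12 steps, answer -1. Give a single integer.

Step 1: demand=3,sold=3 ship[1->2]=1 ship[0->1]=1 prod=4 -> [8 4 9]
Step 2: demand=3,sold=3 ship[1->2]=1 ship[0->1]=1 prod=4 -> [11 4 7]
Step 3: demand=3,sold=3 ship[1->2]=1 ship[0->1]=1 prod=4 -> [14 4 5]
Step 4: demand=3,sold=3 ship[1->2]=1 ship[0->1]=1 prod=4 -> [17 4 3]
Step 5: demand=3,sold=3 ship[1->2]=1 ship[0->1]=1 prod=4 -> [20 4 1]
Step 6: demand=3,sold=1 ship[1->2]=1 ship[0->1]=1 prod=4 -> [23 4 1]
Step 7: demand=3,sold=1 ship[1->2]=1 ship[0->1]=1 prod=4 -> [26 4 1]
Step 8: demand=3,sold=1 ship[1->2]=1 ship[0->1]=1 prod=4 -> [29 4 1]
Step 9: demand=3,sold=1 ship[1->2]=1 ship[0->1]=1 prod=4 -> [32 4 1]
Step 10: demand=3,sold=1 ship[1->2]=1 ship[0->1]=1 prod=4 -> [35 4 1]
Step 11: demand=3,sold=1 ship[1->2]=1 ship[0->1]=1 prod=4 -> [38 4 1]
Step 12: demand=3,sold=1 ship[1->2]=1 ship[0->1]=1 prod=4 -> [41 4 1]
First stockout at step 6

6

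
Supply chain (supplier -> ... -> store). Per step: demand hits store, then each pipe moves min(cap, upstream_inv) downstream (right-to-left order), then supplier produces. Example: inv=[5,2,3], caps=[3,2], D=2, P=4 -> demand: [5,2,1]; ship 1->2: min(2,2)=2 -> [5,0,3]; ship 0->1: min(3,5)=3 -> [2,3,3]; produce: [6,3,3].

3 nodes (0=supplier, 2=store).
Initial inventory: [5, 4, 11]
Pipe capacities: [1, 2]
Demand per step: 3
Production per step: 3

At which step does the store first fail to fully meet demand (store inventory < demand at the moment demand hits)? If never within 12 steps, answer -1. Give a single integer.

Step 1: demand=3,sold=3 ship[1->2]=2 ship[0->1]=1 prod=3 -> [7 3 10]
Step 2: demand=3,sold=3 ship[1->2]=2 ship[0->1]=1 prod=3 -> [9 2 9]
Step 3: demand=3,sold=3 ship[1->2]=2 ship[0->1]=1 prod=3 -> [11 1 8]
Step 4: demand=3,sold=3 ship[1->2]=1 ship[0->1]=1 prod=3 -> [13 1 6]
Step 5: demand=3,sold=3 ship[1->2]=1 ship[0->1]=1 prod=3 -> [15 1 4]
Step 6: demand=3,sold=3 ship[1->2]=1 ship[0->1]=1 prod=3 -> [17 1 2]
Step 7: demand=3,sold=2 ship[1->2]=1 ship[0->1]=1 prod=3 -> [19 1 1]
Step 8: demand=3,sold=1 ship[1->2]=1 ship[0->1]=1 prod=3 -> [21 1 1]
Step 9: demand=3,sold=1 ship[1->2]=1 ship[0->1]=1 prod=3 -> [23 1 1]
Step 10: demand=3,sold=1 ship[1->2]=1 ship[0->1]=1 prod=3 -> [25 1 1]
Step 11: demand=3,sold=1 ship[1->2]=1 ship[0->1]=1 prod=3 -> [27 1 1]
Step 12: demand=3,sold=1 ship[1->2]=1 ship[0->1]=1 prod=3 -> [29 1 1]
First stockout at step 7

7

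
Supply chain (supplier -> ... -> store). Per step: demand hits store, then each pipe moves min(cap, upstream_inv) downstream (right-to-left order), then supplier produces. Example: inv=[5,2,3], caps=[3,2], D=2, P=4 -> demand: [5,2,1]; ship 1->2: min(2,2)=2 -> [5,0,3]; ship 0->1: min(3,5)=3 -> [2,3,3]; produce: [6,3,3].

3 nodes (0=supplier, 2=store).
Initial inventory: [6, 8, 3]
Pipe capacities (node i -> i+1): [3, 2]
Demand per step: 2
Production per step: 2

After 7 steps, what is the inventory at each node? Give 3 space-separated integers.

Step 1: demand=2,sold=2 ship[1->2]=2 ship[0->1]=3 prod=2 -> inv=[5 9 3]
Step 2: demand=2,sold=2 ship[1->2]=2 ship[0->1]=3 prod=2 -> inv=[4 10 3]
Step 3: demand=2,sold=2 ship[1->2]=2 ship[0->1]=3 prod=2 -> inv=[3 11 3]
Step 4: demand=2,sold=2 ship[1->2]=2 ship[0->1]=3 prod=2 -> inv=[2 12 3]
Step 5: demand=2,sold=2 ship[1->2]=2 ship[0->1]=2 prod=2 -> inv=[2 12 3]
Step 6: demand=2,sold=2 ship[1->2]=2 ship[0->1]=2 prod=2 -> inv=[2 12 3]
Step 7: demand=2,sold=2 ship[1->2]=2 ship[0->1]=2 prod=2 -> inv=[2 12 3]

2 12 3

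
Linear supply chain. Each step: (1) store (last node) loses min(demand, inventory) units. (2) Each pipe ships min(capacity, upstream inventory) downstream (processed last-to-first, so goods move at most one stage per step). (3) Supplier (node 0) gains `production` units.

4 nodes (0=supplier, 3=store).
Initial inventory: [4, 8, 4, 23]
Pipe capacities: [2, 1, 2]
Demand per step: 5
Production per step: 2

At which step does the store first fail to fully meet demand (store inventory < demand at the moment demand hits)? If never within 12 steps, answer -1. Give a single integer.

Step 1: demand=5,sold=5 ship[2->3]=2 ship[1->2]=1 ship[0->1]=2 prod=2 -> [4 9 3 20]
Step 2: demand=5,sold=5 ship[2->3]=2 ship[1->2]=1 ship[0->1]=2 prod=2 -> [4 10 2 17]
Step 3: demand=5,sold=5 ship[2->3]=2 ship[1->2]=1 ship[0->1]=2 prod=2 -> [4 11 1 14]
Step 4: demand=5,sold=5 ship[2->3]=1 ship[1->2]=1 ship[0->1]=2 prod=2 -> [4 12 1 10]
Step 5: demand=5,sold=5 ship[2->3]=1 ship[1->2]=1 ship[0->1]=2 prod=2 -> [4 13 1 6]
Step 6: demand=5,sold=5 ship[2->3]=1 ship[1->2]=1 ship[0->1]=2 prod=2 -> [4 14 1 2]
Step 7: demand=5,sold=2 ship[2->3]=1 ship[1->2]=1 ship[0->1]=2 prod=2 -> [4 15 1 1]
Step 8: demand=5,sold=1 ship[2->3]=1 ship[1->2]=1 ship[0->1]=2 prod=2 -> [4 16 1 1]
Step 9: demand=5,sold=1 ship[2->3]=1 ship[1->2]=1 ship[0->1]=2 prod=2 -> [4 17 1 1]
Step 10: demand=5,sold=1 ship[2->3]=1 ship[1->2]=1 ship[0->1]=2 prod=2 -> [4 18 1 1]
Step 11: demand=5,sold=1 ship[2->3]=1 ship[1->2]=1 ship[0->1]=2 prod=2 -> [4 19 1 1]
Step 12: demand=5,sold=1 ship[2->3]=1 ship[1->2]=1 ship[0->1]=2 prod=2 -> [4 20 1 1]
First stockout at step 7

7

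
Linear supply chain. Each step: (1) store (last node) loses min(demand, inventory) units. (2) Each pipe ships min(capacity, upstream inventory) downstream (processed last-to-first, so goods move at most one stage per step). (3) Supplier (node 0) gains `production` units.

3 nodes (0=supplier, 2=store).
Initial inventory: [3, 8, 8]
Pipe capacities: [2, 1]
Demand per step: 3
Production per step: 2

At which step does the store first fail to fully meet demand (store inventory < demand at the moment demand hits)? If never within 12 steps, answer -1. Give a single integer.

Step 1: demand=3,sold=3 ship[1->2]=1 ship[0->1]=2 prod=2 -> [3 9 6]
Step 2: demand=3,sold=3 ship[1->2]=1 ship[0->1]=2 prod=2 -> [3 10 4]
Step 3: demand=3,sold=3 ship[1->2]=1 ship[0->1]=2 prod=2 -> [3 11 2]
Step 4: demand=3,sold=2 ship[1->2]=1 ship[0->1]=2 prod=2 -> [3 12 1]
Step 5: demand=3,sold=1 ship[1->2]=1 ship[0->1]=2 prod=2 -> [3 13 1]
Step 6: demand=3,sold=1 ship[1->2]=1 ship[0->1]=2 prod=2 -> [3 14 1]
Step 7: demand=3,sold=1 ship[1->2]=1 ship[0->1]=2 prod=2 -> [3 15 1]
Step 8: demand=3,sold=1 ship[1->2]=1 ship[0->1]=2 prod=2 -> [3 16 1]
Step 9: demand=3,sold=1 ship[1->2]=1 ship[0->1]=2 prod=2 -> [3 17 1]
Step 10: demand=3,sold=1 ship[1->2]=1 ship[0->1]=2 prod=2 -> [3 18 1]
Step 11: demand=3,sold=1 ship[1->2]=1 ship[0->1]=2 prod=2 -> [3 19 1]
Step 12: demand=3,sold=1 ship[1->2]=1 ship[0->1]=2 prod=2 -> [3 20 1]
First stockout at step 4

4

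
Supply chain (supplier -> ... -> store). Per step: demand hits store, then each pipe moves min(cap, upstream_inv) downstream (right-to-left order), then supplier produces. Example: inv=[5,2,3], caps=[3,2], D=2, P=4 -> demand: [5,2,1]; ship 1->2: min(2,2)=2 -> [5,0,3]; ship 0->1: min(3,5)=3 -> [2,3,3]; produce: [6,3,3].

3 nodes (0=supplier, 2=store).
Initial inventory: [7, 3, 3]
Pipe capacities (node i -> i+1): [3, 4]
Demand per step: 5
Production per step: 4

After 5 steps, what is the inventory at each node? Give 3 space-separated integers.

Step 1: demand=5,sold=3 ship[1->2]=3 ship[0->1]=3 prod=4 -> inv=[8 3 3]
Step 2: demand=5,sold=3 ship[1->2]=3 ship[0->1]=3 prod=4 -> inv=[9 3 3]
Step 3: demand=5,sold=3 ship[1->2]=3 ship[0->1]=3 prod=4 -> inv=[10 3 3]
Step 4: demand=5,sold=3 ship[1->2]=3 ship[0->1]=3 prod=4 -> inv=[11 3 3]
Step 5: demand=5,sold=3 ship[1->2]=3 ship[0->1]=3 prod=4 -> inv=[12 3 3]

12 3 3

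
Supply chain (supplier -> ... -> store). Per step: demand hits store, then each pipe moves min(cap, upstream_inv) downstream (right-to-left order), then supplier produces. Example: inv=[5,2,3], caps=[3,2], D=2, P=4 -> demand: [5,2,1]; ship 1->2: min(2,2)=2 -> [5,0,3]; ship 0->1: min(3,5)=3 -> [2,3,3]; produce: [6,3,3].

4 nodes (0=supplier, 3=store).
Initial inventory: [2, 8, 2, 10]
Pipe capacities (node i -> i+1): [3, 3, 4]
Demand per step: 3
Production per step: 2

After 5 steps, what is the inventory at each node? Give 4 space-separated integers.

Step 1: demand=3,sold=3 ship[2->3]=2 ship[1->2]=3 ship[0->1]=2 prod=2 -> inv=[2 7 3 9]
Step 2: demand=3,sold=3 ship[2->3]=3 ship[1->2]=3 ship[0->1]=2 prod=2 -> inv=[2 6 3 9]
Step 3: demand=3,sold=3 ship[2->3]=3 ship[1->2]=3 ship[0->1]=2 prod=2 -> inv=[2 5 3 9]
Step 4: demand=3,sold=3 ship[2->3]=3 ship[1->2]=3 ship[0->1]=2 prod=2 -> inv=[2 4 3 9]
Step 5: demand=3,sold=3 ship[2->3]=3 ship[1->2]=3 ship[0->1]=2 prod=2 -> inv=[2 3 3 9]

2 3 3 9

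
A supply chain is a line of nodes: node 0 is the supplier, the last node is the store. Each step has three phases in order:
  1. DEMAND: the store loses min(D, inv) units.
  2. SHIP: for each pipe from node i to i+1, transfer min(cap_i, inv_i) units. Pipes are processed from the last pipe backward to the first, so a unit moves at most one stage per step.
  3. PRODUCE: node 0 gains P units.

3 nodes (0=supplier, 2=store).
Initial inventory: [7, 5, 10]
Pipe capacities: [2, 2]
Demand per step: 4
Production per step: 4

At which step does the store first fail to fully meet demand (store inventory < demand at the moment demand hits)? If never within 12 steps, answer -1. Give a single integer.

Step 1: demand=4,sold=4 ship[1->2]=2 ship[0->1]=2 prod=4 -> [9 5 8]
Step 2: demand=4,sold=4 ship[1->2]=2 ship[0->1]=2 prod=4 -> [11 5 6]
Step 3: demand=4,sold=4 ship[1->2]=2 ship[0->1]=2 prod=4 -> [13 5 4]
Step 4: demand=4,sold=4 ship[1->2]=2 ship[0->1]=2 prod=4 -> [15 5 2]
Step 5: demand=4,sold=2 ship[1->2]=2 ship[0->1]=2 prod=4 -> [17 5 2]
Step 6: demand=4,sold=2 ship[1->2]=2 ship[0->1]=2 prod=4 -> [19 5 2]
Step 7: demand=4,sold=2 ship[1->2]=2 ship[0->1]=2 prod=4 -> [21 5 2]
Step 8: demand=4,sold=2 ship[1->2]=2 ship[0->1]=2 prod=4 -> [23 5 2]
Step 9: demand=4,sold=2 ship[1->2]=2 ship[0->1]=2 prod=4 -> [25 5 2]
Step 10: demand=4,sold=2 ship[1->2]=2 ship[0->1]=2 prod=4 -> [27 5 2]
Step 11: demand=4,sold=2 ship[1->2]=2 ship[0->1]=2 prod=4 -> [29 5 2]
Step 12: demand=4,sold=2 ship[1->2]=2 ship[0->1]=2 prod=4 -> [31 5 2]
First stockout at step 5

5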